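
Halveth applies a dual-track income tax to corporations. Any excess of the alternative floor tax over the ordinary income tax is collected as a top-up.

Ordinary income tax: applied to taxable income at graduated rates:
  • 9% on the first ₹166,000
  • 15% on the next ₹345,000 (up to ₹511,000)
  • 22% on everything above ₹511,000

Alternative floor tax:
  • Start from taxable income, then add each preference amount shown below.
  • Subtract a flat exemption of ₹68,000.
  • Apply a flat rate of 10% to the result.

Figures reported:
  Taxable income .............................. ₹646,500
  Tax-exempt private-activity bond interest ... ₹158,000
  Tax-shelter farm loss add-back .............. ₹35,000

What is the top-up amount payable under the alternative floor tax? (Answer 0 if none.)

Alternative floor tax:
  Adjusted income: ₹646,500 + ₹158,000 + ₹35,000 = ₹839,500
  Less exemption ₹68,000 → base ₹771,500
  ₹771,500 × 10% = ₹77,150

Ordinary income tax:
  ₹166,000 × 9% = ₹14,940
  ₹345,000 × 15% = ₹51,750
  ₹135,500 × 22% = ₹29,810
  → ₹96,500

₹77,150 ≤ ₹96,500, so no add-on is due.

₹0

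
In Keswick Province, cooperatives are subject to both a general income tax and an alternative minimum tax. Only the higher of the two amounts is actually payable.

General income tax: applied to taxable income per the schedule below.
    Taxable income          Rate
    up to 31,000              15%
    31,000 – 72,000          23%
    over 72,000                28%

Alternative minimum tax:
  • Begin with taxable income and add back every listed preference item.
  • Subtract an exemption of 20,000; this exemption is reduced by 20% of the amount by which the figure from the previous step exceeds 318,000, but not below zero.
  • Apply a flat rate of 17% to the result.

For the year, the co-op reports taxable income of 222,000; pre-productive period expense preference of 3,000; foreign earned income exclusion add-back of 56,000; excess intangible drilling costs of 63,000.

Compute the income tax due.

General income tax:
  31,000 × 15% = 4,650
  41,000 × 23% = 9,430
  150,000 × 28% = 42,000
  → 56,080

Alternative minimum tax:
  Adjusted income: 222,000 + 3,000 + 56,000 + 63,000 = 344,000
  Exemption: 20,000 − 20% × (344,000 − 318,000) = 20,000 − 5,200 = 14,800
  Base: 344,000 − 14,800 = 329,200
  329,200 × 17% = 55,964

56,080 > 55,964, so the general income tax governs.

56,080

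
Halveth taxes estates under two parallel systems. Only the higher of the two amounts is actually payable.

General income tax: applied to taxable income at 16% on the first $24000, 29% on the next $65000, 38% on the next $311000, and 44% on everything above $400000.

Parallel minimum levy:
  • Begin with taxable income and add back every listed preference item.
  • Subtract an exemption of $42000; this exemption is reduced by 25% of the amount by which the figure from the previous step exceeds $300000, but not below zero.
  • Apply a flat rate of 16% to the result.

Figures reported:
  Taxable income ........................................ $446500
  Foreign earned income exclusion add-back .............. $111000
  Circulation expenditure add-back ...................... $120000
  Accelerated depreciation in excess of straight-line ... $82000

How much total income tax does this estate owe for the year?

General income tax:
  $24000 × 16% = $3840
  $65000 × 29% = $18850
  $311000 × 38% = $118180
  $46500 × 44% = $20460
  → $161330

Parallel minimum levy:
  Adjusted income: $446500 + $111000 + $120000 + $82000 = $759500
  Exemption: 25% × ($759500 − $300000) = $114875 ≥ $42000, so the exemption is fully phased out
  Base: $759500 − $0 = $759500
  $759500 × 16% = $121520

$161330 > $121520, so the general income tax governs.

$161330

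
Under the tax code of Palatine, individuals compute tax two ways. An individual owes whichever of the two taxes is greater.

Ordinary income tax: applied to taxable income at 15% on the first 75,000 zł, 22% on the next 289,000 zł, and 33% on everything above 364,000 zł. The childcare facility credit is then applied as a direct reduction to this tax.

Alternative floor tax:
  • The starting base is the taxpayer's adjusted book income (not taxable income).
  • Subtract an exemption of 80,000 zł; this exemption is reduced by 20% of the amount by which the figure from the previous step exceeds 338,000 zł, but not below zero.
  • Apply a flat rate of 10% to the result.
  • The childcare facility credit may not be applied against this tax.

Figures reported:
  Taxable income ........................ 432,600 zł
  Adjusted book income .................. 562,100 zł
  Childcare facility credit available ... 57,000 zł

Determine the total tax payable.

Ordinary income tax:
  75,000 zł × 15% = 11,250 zł
  289,000 zł × 22% = 63,580 zł
  68,600 zł × 33% = 22,638 zł
  → 97,468 zł
  Less childcare facility credit 57,000 zł → 40,468 zł

Alternative floor tax:
  Base (adjusted book income): 562,100 zł
  Exemption: 80,000 zł − 20% × (562,100 zł − 338,000 zł) = 80,000 zł − 44,820 zł = 35,180 zł
  Base: 562,100 zł − 35,180 zł = 526,920 zł
  526,920 zł × 10% = 52,692 zł

52,692 zł > 40,468 zł, so the alternative floor tax is the binding amount.

52,692 zł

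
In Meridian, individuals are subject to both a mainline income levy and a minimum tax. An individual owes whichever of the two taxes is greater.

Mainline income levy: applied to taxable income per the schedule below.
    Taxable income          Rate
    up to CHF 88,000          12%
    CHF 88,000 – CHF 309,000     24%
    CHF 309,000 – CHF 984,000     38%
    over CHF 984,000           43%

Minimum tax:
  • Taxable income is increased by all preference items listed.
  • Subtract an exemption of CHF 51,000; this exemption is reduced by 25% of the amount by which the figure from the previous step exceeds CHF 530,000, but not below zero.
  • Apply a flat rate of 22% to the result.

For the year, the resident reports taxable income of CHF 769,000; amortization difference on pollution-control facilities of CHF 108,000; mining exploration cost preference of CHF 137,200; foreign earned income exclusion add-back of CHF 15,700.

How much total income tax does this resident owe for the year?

Mainline income levy:
  CHF 88,000 × 12% = CHF 10,560
  CHF 221,000 × 24% = CHF 53,040
  CHF 460,000 × 38% = CHF 174,800
  → CHF 238,400

Minimum tax:
  Adjusted income: CHF 769,000 + CHF 108,000 + CHF 137,200 + CHF 15,700 = CHF 1,029,900
  Exemption: 25% × (CHF 1,029,900 − CHF 530,000) = CHF 124,975 ≥ CHF 51,000, so the exemption is fully phased out
  Base: CHF 1,029,900 − CHF 0 = CHF 1,029,900
  CHF 1,029,900 × 22% = CHF 226,578

CHF 238,400 > CHF 226,578, so the mainline income levy governs.

CHF 238,400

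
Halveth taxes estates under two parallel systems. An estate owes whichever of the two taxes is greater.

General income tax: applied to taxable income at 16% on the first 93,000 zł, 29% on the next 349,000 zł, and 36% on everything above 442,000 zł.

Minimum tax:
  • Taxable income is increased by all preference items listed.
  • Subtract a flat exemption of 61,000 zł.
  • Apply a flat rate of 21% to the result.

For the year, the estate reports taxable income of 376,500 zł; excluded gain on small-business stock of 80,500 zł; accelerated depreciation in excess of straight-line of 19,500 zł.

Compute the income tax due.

97,095 zł

Minimum tax:
  Adjusted income: 376,500 zł + 80,500 zł + 19,500 zł = 476,500 zł
  Less exemption 61,000 zł → base 415,500 zł
  415,500 zł × 21% = 87,255 zł

General income tax:
  93,000 zł × 16% = 14,880 zł
  283,500 zł × 29% = 82,215 zł
  → 97,095 zł

97,095 zł > 87,255 zł, so the general income tax governs.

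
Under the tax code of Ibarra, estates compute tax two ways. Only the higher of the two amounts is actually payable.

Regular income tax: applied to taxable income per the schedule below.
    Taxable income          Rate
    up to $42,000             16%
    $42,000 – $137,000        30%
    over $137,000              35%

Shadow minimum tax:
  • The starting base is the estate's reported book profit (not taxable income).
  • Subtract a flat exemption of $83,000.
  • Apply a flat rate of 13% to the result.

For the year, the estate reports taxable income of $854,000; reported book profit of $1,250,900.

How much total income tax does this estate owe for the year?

Shadow minimum tax:
  Base (reported book profit): $1,250,900
  Less exemption $83,000 → base $1,167,900
  $1,167,900 × 13% = $151,827

Regular income tax:
  $42,000 × 16% = $6,720
  $95,000 × 30% = $28,500
  $717,000 × 35% = $250,950
  → $286,170

$286,170 > $151,827, so the regular income tax governs.

$286,170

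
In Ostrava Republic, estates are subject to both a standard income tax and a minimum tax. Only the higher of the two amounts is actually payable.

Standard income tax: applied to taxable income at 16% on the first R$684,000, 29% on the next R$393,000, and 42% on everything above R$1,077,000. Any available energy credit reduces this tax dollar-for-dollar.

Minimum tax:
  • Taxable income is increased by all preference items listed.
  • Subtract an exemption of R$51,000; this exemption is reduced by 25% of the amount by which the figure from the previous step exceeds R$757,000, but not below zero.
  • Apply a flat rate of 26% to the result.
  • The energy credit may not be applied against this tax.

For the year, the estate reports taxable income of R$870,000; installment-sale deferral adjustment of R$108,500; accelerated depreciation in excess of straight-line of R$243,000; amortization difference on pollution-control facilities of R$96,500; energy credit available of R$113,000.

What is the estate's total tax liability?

R$342,680

Standard income tax:
  R$684,000 × 16% = R$109,440
  R$186,000 × 29% = R$53,940
  → R$163,380
  Less energy credit R$113,000 → R$50,380

Minimum tax:
  Adjusted income: R$870,000 + R$108,500 + R$243,000 + R$96,500 = R$1,318,000
  Exemption: 25% × (R$1,318,000 − R$757,000) = R$140,250 ≥ R$51,000, so the exemption is fully phased out
  Base: R$1,318,000 − R$0 = R$1,318,000
  R$1,318,000 × 26% = R$342,680

R$342,680 > R$50,380, so the minimum tax is the binding amount.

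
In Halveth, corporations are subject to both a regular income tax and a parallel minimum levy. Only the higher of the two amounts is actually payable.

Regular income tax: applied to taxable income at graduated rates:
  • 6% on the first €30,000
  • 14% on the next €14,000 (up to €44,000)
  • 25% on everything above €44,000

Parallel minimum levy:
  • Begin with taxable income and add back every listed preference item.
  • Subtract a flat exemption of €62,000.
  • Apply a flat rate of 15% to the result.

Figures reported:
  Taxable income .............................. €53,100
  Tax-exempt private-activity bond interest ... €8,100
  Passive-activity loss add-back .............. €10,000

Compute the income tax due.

€6,035

Parallel minimum levy:
  Adjusted income: €53,100 + €8,100 + €10,000 = €71,200
  Less exemption €62,000 → base €9,200
  €9,200 × 15% = €1,380

Regular income tax:
  €30,000 × 6% = €1,800
  €14,000 × 14% = €1,960
  €9,100 × 25% = €2,275
  → €6,035

€6,035 > €1,380, so the regular income tax governs.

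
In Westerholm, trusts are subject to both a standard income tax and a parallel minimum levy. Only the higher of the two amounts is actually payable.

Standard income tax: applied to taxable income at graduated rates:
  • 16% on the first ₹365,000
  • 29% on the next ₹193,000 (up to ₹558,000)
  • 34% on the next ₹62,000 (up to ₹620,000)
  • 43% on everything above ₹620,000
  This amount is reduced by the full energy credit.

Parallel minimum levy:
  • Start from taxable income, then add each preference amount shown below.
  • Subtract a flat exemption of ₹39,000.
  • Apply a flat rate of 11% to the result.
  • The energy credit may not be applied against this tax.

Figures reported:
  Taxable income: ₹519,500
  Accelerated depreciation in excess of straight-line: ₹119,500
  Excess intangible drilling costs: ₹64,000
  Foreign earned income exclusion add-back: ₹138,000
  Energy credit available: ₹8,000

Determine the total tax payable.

₹95,205

Standard income tax:
  ₹365,000 × 16% = ₹58,400
  ₹154,500 × 29% = ₹44,805
  → ₹103,205
  Less energy credit ₹8,000 → ₹95,205

Parallel minimum levy:
  Adjusted income: ₹519,500 + ₹119,500 + ₹64,000 + ₹138,000 = ₹841,000
  Less exemption ₹39,000 → base ₹802,000
  ₹802,000 × 11% = ₹88,220

₹95,205 > ₹88,220, so the standard income tax governs.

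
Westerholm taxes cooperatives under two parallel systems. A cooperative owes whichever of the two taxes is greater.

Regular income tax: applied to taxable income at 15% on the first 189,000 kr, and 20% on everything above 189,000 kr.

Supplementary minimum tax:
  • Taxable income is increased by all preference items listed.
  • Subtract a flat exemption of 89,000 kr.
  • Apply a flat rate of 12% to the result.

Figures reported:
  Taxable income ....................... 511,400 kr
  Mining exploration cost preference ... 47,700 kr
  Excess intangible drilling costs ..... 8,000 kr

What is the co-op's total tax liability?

92,830 kr

Regular income tax:
  189,000 kr × 15% = 28,350 kr
  322,400 kr × 20% = 64,480 kr
  → 92,830 kr

Supplementary minimum tax:
  Adjusted income: 511,400 kr + 47,700 kr + 8,000 kr = 567,100 kr
  Less exemption 89,000 kr → base 478,100 kr
  478,100 kr × 12% = 57,372 kr

92,830 kr > 57,372 kr, so the regular income tax governs.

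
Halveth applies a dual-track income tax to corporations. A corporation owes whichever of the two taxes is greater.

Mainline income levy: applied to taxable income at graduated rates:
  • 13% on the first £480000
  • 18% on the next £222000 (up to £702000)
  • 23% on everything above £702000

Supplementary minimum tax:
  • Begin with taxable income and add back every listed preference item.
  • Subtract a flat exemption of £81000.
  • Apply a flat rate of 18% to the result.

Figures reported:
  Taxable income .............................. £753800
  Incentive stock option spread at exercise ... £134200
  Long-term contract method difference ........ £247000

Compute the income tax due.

Supplementary minimum tax:
  Adjusted income: £753800 + £134200 + £247000 = £1135000
  Less exemption £81000 → base £1054000
  £1054000 × 18% = £189720

Mainline income levy:
  £480000 × 13% = £62400
  £222000 × 18% = £39960
  £51800 × 23% = £11914
  → £114274

£189720 > £114274, so the supplementary minimum tax is the binding amount.

£189720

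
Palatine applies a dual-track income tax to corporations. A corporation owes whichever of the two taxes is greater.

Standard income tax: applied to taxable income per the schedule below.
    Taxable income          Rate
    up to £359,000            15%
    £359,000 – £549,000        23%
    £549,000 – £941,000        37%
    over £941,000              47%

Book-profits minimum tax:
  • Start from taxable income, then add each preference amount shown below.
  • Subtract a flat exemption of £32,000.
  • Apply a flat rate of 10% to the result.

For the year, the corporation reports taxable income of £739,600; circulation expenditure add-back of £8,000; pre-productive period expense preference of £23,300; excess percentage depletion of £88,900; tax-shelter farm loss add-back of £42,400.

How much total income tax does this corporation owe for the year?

Book-profits minimum tax:
  Adjusted income: £739,600 + £8,000 + £23,300 + £88,900 + £42,400 = £902,200
  Less exemption £32,000 → base £870,200
  £870,200 × 10% = £87,020

Standard income tax:
  £359,000 × 15% = £53,850
  £190,000 × 23% = £43,700
  £190,600 × 37% = £70,522
  → £168,072

£168,072 > £87,020, so the standard income tax governs.

£168,072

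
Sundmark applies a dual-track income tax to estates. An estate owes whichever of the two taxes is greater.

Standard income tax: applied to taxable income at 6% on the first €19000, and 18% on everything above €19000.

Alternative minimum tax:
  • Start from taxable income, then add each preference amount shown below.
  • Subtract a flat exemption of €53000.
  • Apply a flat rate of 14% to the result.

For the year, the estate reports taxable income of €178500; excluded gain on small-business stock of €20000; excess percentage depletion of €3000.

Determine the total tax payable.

€29850

Standard income tax:
  €19000 × 6% = €1140
  €159500 × 18% = €28710
  → €29850

Alternative minimum tax:
  Adjusted income: €178500 + €20000 + €3000 = €201500
  Less exemption €53000 → base €148500
  €148500 × 14% = €20790

€29850 > €20790, so the standard income tax governs.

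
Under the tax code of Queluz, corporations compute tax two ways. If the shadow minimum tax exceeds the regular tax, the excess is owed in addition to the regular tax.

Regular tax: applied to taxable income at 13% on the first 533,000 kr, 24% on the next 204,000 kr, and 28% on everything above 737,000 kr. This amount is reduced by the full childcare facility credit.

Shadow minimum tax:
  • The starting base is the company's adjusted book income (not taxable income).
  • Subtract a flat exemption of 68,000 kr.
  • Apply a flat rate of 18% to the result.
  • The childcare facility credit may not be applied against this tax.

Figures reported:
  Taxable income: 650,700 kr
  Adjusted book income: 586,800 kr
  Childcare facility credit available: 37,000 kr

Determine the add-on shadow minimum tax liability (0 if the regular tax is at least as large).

Regular tax:
  533,000 kr × 13% = 69,290 kr
  117,700 kr × 24% = 28,248 kr
  → 97,538 kr
  Less childcare facility credit 37,000 kr → 60,538 kr

Shadow minimum tax:
  Base (adjusted book income): 586,800 kr
  Less exemption 68,000 kr → base 518,800 kr
  518,800 kr × 18% = 93,384 kr

Excess of shadow minimum tax over regular tax: 93,384 kr − 60,538 kr = 32,846 kr.

32,846 kr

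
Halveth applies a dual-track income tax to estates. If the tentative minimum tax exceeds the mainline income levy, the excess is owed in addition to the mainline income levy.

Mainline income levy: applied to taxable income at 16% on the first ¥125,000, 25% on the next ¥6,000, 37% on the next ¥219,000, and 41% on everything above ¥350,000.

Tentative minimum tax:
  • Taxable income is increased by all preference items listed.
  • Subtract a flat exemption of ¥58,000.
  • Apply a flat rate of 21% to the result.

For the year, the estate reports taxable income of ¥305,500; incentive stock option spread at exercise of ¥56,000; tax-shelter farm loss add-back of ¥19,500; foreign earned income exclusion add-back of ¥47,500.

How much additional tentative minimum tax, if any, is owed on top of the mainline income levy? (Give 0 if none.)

¥0

Tentative minimum tax:
  Adjusted income: ¥305,500 + ¥56,000 + ¥19,500 + ¥47,500 = ¥428,500
  Less exemption ¥58,000 → base ¥370,500
  ¥370,500 × 21% = ¥77,805

Mainline income levy:
  ¥125,000 × 16% = ¥20,000
  ¥6,000 × 25% = ¥1,500
  ¥174,500 × 37% = ¥64,565
  → ¥86,065

¥77,805 ≤ ¥86,065, so no add-on is due.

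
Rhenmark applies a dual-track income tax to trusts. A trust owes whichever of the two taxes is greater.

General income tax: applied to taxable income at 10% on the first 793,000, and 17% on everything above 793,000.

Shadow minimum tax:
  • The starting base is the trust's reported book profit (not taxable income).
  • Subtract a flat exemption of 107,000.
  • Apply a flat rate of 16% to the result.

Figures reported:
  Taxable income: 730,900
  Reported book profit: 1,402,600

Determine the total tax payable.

207,296

Shadow minimum tax:
  Base (reported book profit): 1,402,600
  Less exemption 107,000 → base 1,295,600
  1,295,600 × 16% = 207,296

General income tax:
  730,900 × 10% = 73,090

207,296 > 73,090, so the shadow minimum tax is the binding amount.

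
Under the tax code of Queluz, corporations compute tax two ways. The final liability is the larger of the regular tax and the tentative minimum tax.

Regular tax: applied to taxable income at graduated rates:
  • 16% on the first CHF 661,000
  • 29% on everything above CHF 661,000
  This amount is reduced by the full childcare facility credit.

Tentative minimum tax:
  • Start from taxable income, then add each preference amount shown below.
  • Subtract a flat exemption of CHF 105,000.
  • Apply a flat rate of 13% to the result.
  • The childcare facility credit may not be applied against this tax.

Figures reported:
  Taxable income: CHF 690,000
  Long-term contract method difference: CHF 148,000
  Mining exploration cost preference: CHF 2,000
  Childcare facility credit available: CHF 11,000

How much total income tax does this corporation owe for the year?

Regular tax:
  CHF 661,000 × 16% = CHF 105,760
  CHF 29,000 × 29% = CHF 8,410
  → CHF 114,170
  Less childcare facility credit CHF 11,000 → CHF 103,170

Tentative minimum tax:
  Adjusted income: CHF 690,000 + CHF 148,000 + CHF 2,000 = CHF 840,000
  Less exemption CHF 105,000 → base CHF 735,000
  CHF 735,000 × 13% = CHF 95,550

CHF 103,170 > CHF 95,550, so the regular tax governs.

CHF 103,170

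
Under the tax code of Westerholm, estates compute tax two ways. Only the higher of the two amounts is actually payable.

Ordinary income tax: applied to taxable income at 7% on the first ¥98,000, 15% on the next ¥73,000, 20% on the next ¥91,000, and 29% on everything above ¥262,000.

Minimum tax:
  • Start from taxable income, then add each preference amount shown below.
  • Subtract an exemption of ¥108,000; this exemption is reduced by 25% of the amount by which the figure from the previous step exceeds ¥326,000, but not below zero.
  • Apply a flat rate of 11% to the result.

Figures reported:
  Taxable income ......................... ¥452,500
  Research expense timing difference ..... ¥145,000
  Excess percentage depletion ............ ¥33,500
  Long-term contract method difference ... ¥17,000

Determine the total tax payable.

¥91,255

Ordinary income tax:
  ¥98,000 × 7% = ¥6,860
  ¥73,000 × 15% = ¥10,950
  ¥91,000 × 20% = ¥18,200
  ¥190,500 × 29% = ¥55,245
  → ¥91,255

Minimum tax:
  Adjusted income: ¥452,500 + ¥145,000 + ¥33,500 + ¥17,000 = ¥648,000
  Exemption: ¥108,000 − 25% × (¥648,000 − ¥326,000) = ¥108,000 − ¥80,500 = ¥27,500
  Base: ¥648,000 − ¥27,500 = ¥620,500
  ¥620,500 × 11% = ¥68,255

¥91,255 > ¥68,255, so the ordinary income tax governs.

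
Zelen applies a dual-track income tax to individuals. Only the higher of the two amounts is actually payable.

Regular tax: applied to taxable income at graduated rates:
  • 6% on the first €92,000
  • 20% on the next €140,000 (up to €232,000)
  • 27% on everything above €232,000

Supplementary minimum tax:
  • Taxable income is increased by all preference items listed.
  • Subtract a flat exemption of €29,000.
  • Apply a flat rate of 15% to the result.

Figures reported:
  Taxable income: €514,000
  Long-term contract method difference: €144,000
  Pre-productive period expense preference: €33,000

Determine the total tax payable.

€109,660

Supplementary minimum tax:
  Adjusted income: €514,000 + €144,000 + €33,000 = €691,000
  Less exemption €29,000 → base €662,000
  €662,000 × 15% = €99,300

Regular tax:
  €92,000 × 6% = €5,520
  €140,000 × 20% = €28,000
  €282,000 × 27% = €76,140
  → €109,660

€109,660 > €99,300, so the regular tax governs.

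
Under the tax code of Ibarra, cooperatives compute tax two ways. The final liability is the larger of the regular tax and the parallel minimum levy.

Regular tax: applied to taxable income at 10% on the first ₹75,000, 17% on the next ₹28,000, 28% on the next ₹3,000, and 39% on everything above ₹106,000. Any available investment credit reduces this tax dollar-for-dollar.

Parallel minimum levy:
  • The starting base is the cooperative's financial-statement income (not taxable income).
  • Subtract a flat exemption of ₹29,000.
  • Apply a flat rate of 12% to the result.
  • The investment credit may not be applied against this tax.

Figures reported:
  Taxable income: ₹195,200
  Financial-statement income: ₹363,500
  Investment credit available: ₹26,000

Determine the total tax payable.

Parallel minimum levy:
  Base (financial-statement income): ₹363,500
  Less exemption ₹29,000 → base ₹334,500
  ₹334,500 × 12% = ₹40,140

Regular tax:
  ₹75,000 × 10% = ₹7,500
  ₹28,000 × 17% = ₹4,760
  ₹3,000 × 28% = ₹840
  ₹89,200 × 39% = ₹34,788
  → ₹47,888
  Less investment credit ₹26,000 → ₹21,888

₹40,140 > ₹21,888, so the parallel minimum levy is the binding amount.

₹40,140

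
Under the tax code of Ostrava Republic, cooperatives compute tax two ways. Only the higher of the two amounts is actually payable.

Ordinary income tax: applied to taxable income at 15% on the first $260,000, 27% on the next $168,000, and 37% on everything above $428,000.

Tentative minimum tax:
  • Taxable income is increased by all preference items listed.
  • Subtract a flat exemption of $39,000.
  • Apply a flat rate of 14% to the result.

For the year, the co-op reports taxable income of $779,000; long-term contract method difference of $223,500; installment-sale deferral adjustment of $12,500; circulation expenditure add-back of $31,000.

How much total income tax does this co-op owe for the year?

Ordinary income tax:
  $260,000 × 15% = $39,000
  $168,000 × 27% = $45,360
  $351,000 × 37% = $129,870
  → $214,230

Tentative minimum tax:
  Adjusted income: $779,000 + $223,500 + $12,500 + $31,000 = $1,046,000
  Less exemption $39,000 → base $1,007,000
  $1,007,000 × 14% = $140,980

$214,230 > $140,980, so the ordinary income tax governs.

$214,230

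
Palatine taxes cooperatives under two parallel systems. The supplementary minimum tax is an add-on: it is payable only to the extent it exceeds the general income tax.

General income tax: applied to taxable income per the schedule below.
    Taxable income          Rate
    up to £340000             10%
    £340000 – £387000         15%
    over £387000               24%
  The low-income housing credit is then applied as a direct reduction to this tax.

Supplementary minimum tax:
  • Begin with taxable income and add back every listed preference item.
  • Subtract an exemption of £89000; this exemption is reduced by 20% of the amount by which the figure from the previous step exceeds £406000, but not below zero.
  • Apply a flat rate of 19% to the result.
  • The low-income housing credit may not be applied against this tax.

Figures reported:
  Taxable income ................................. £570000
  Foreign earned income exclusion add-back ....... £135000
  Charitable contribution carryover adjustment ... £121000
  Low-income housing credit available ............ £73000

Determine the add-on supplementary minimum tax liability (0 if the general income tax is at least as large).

General income tax:
  £340000 × 10% = £34000
  £47000 × 15% = £7050
  £183000 × 24% = £43920
  → £84970
  Less low-income housing credit £73000 → £11970

Supplementary minimum tax:
  Adjusted income: £570000 + £135000 + £121000 = £826000
  Exemption: £89000 − 20% × (£826000 − £406000) = £89000 − £84000 = £5000
  Base: £826000 − £5000 = £821000
  £821000 × 19% = £155990

Excess of supplementary minimum tax over general income tax: £155990 − £11970 = £144020.

£144020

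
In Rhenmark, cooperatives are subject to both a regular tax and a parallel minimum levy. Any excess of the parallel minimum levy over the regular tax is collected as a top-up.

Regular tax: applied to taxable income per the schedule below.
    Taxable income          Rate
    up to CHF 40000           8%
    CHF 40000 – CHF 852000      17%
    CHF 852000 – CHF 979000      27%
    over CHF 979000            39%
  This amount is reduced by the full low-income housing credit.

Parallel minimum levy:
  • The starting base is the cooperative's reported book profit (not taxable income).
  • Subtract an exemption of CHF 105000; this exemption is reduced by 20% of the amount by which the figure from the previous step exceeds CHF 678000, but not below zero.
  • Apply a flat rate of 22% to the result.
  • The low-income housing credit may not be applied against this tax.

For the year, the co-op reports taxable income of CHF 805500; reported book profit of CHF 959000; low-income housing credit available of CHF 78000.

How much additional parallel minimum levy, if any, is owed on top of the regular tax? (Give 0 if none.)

Parallel minimum levy:
  Base (reported book profit): CHF 959000
  Exemption: CHF 105000 − 20% × (CHF 959000 − CHF 678000) = CHF 105000 − CHF 56200 = CHF 48800
  Base: CHF 959000 − CHF 48800 = CHF 910200
  CHF 910200 × 22% = CHF 200244

Regular tax:
  CHF 40000 × 8% = CHF 3200
  CHF 765500 × 17% = CHF 130135
  → CHF 133335
  Less low-income housing credit CHF 78000 → CHF 55335

Excess of parallel minimum levy over regular tax: CHF 200244 − CHF 55335 = CHF 144909.

CHF 144909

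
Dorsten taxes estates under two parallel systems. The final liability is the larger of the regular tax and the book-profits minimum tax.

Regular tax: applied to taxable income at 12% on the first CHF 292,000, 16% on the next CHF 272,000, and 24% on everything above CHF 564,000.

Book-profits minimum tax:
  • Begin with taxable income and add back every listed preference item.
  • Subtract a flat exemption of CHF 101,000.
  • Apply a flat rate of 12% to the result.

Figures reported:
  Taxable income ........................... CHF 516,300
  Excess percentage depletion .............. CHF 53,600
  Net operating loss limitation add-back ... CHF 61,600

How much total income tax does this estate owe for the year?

CHF 70,928

Regular tax:
  CHF 292,000 × 12% = CHF 35,040
  CHF 224,300 × 16% = CHF 35,888
  → CHF 70,928

Book-profits minimum tax:
  Adjusted income: CHF 516,300 + CHF 53,600 + CHF 61,600 = CHF 631,500
  Less exemption CHF 101,000 → base CHF 530,500
  CHF 530,500 × 12% = CHF 63,660

CHF 70,928 > CHF 63,660, so the regular tax governs.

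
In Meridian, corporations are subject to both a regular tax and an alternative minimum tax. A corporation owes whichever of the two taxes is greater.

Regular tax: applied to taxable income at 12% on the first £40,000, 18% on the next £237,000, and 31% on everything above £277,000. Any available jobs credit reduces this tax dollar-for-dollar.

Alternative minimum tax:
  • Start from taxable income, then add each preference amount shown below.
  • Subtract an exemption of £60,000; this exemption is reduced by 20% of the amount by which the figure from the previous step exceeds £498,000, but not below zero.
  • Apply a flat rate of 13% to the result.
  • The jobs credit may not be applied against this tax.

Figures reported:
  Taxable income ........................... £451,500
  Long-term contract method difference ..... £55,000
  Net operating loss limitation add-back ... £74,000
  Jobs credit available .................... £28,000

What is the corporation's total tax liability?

£73,555

Alternative minimum tax:
  Adjusted income: £451,500 + £55,000 + £74,000 = £580,500
  Exemption: £60,000 − 20% × (£580,500 − £498,000) = £60,000 − £16,500 = £43,500
  Base: £580,500 − £43,500 = £537,000
  £537,000 × 13% = £69,810

Regular tax:
  £40,000 × 12% = £4,800
  £237,000 × 18% = £42,660
  £174,500 × 31% = £54,095
  → £101,555
  Less jobs credit £28,000 → £73,555

£73,555 > £69,810, so the regular tax governs.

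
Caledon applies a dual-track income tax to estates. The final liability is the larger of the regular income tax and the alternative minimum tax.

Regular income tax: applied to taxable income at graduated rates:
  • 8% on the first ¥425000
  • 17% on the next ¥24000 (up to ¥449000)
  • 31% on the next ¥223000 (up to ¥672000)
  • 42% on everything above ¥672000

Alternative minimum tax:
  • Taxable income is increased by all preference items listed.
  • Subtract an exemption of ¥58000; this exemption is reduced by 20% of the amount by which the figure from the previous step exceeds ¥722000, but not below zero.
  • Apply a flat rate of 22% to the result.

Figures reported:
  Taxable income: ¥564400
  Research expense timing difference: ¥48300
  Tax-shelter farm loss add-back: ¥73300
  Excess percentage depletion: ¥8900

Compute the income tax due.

Regular income tax:
  ¥425000 × 8% = ¥34000
  ¥24000 × 17% = ¥4080
  ¥115400 × 31% = ¥35774
  → ¥73854

Alternative minimum tax:
  Adjusted income: ¥564400 + ¥48300 + ¥73300 + ¥8900 = ¥694900
  Exemption: ¥694900 ≤ ¥722000, so full ¥58000 applies
  Base: ¥694900 − ¥58000 = ¥636900
  ¥636900 × 22% = ¥140118

¥140118 > ¥73854, so the alternative minimum tax is the binding amount.

¥140118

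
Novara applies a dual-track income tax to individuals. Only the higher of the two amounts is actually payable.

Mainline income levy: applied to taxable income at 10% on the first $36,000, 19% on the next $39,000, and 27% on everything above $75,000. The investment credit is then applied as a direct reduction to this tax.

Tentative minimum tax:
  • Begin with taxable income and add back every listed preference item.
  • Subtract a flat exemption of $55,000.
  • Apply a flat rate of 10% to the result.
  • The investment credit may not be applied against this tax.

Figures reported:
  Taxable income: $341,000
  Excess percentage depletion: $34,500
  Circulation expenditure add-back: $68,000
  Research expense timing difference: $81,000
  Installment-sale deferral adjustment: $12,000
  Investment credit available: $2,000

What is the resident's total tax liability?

$80,830

Tentative minimum tax:
  Adjusted income: $341,000 + $34,500 + $68,000 + $81,000 + $12,000 = $536,500
  Less exemption $55,000 → base $481,500
  $481,500 × 10% = $48,150

Mainline income levy:
  $36,000 × 10% = $3,600
  $39,000 × 19% = $7,410
  $266,000 × 27% = $71,820
  → $82,830
  Less investment credit $2,000 → $80,830

$80,830 > $48,150, so the mainline income levy governs.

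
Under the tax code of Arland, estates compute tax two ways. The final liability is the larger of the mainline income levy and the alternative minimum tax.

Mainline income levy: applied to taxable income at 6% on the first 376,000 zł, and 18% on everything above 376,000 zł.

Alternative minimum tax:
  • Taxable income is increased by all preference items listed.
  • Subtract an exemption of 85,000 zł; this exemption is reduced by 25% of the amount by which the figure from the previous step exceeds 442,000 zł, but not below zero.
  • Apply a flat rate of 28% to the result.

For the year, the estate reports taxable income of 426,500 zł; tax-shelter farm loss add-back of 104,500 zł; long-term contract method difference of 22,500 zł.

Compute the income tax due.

138,985 zł

Mainline income levy:
  376,000 zł × 6% = 22,560 zł
  50,500 zł × 18% = 9,090 zł
  → 31,650 zł

Alternative minimum tax:
  Adjusted income: 426,500 zł + 104,500 zł + 22,500 zł = 553,500 zł
  Exemption: 85,000 zł − 25% × (553,500 zł − 442,000 zł) = 85,000 zł − 27,875 zł = 57,125 zł
  Base: 553,500 zł − 57,125 zł = 496,375 zł
  496,375 zł × 28% = 138,985 zł

138,985 zł > 31,650 zł, so the alternative minimum tax is the binding amount.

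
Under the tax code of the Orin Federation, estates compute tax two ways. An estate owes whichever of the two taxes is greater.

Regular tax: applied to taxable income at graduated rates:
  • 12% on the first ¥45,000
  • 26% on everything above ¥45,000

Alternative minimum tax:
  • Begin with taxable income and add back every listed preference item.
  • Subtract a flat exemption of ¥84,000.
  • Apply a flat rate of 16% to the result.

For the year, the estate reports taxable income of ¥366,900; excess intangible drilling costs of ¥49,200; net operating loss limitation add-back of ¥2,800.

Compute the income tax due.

¥89,094

Alternative minimum tax:
  Adjusted income: ¥366,900 + ¥49,200 + ¥2,800 = ¥418,900
  Less exemption ¥84,000 → base ¥334,900
  ¥334,900 × 16% = ¥53,584

Regular tax:
  ¥45,000 × 12% = ¥5,400
  ¥321,900 × 26% = ¥83,694
  → ¥89,094

¥89,094 > ¥53,584, so the regular tax governs.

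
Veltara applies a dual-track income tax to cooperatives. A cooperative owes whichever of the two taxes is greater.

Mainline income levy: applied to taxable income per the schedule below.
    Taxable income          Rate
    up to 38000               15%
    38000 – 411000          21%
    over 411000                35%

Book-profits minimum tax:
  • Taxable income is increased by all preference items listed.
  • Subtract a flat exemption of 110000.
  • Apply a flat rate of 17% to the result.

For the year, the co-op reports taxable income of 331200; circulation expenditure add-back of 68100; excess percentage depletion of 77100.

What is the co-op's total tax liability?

67272

Mainline income levy:
  38000 × 15% = 5700
  293200 × 21% = 61572
  → 67272

Book-profits minimum tax:
  Adjusted income: 331200 + 68100 + 77100 = 476400
  Less exemption 110000 → base 366400
  366400 × 17% = 62288

67272 > 62288, so the mainline income levy governs.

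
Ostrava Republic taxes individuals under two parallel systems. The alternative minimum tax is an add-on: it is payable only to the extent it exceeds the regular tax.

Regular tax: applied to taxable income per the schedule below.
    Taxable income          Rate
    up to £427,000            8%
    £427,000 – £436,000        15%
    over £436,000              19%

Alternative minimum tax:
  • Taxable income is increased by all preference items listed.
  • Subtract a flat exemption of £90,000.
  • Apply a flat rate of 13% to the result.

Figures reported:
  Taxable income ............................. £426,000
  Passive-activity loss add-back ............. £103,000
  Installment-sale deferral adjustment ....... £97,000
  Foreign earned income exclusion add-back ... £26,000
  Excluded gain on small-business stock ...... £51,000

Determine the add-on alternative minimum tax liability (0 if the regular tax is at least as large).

£45,610

Regular tax:
  £426,000 × 8% = £34,080

Alternative minimum tax:
  Adjusted income: £426,000 + £103,000 + £97,000 + £26,000 + £51,000 = £703,000
  Less exemption £90,000 → base £613,000
  £613,000 × 13% = £79,690

Excess of alternative minimum tax over regular tax: £79,690 − £34,080 = £45,610.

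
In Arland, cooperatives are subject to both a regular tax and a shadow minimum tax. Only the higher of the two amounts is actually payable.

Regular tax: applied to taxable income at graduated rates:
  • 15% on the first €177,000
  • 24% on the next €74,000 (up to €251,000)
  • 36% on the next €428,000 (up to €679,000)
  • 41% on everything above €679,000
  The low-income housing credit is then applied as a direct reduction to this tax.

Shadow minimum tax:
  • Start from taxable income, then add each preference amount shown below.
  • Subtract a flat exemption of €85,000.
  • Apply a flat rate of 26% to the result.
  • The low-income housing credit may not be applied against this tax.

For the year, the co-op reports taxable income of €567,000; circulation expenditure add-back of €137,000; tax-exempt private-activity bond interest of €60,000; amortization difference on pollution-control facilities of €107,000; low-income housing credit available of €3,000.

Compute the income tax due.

Shadow minimum tax:
  Adjusted income: €567,000 + €137,000 + €60,000 + €107,000 = €871,000
  Less exemption €85,000 → base €786,000
  €786,000 × 26% = €204,360

Regular tax:
  €177,000 × 15% = €26,550
  €74,000 × 24% = €17,760
  €316,000 × 36% = €113,760
  → €158,070
  Less low-income housing credit €3,000 → €155,070

€204,360 > €155,070, so the shadow minimum tax is the binding amount.

€204,360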